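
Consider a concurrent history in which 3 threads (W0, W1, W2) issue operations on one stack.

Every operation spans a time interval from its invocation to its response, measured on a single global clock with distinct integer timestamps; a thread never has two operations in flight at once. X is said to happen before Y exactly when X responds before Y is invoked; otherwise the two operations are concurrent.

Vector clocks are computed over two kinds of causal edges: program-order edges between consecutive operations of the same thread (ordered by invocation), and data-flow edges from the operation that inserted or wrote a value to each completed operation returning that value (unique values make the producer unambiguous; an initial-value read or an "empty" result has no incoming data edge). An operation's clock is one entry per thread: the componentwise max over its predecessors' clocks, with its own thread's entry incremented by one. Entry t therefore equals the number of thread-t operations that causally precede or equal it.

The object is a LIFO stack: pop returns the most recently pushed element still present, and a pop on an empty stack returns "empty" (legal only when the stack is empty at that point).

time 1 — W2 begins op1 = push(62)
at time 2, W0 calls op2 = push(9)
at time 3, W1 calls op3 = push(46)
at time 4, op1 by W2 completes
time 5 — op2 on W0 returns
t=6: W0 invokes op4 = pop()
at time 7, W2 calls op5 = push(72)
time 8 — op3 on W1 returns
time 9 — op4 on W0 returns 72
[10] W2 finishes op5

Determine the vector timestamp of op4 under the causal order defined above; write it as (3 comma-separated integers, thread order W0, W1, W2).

root op op1, invoked 1: fresh clock plus W2's own tick → (0, 0, 1)
root op op3, invoked 3: fresh clock plus W1's own tick → (0, 1, 0)
root op op2, invoked 2: fresh clock plus W0's own tick → (1, 0, 0)
op5, invoked 7, takes VC(op1)=(0, 0, 1) under max, adds 1 for W2 → (0, 0, 2)
op4, invoked 6, takes VC(op2)=(1, 0, 0), VC(op5)=(0, 0, 2) under max, adds 1 for W0 → (2, 0, 2)
target: VC(op4) = (2, 0, 2)

(2, 0, 2)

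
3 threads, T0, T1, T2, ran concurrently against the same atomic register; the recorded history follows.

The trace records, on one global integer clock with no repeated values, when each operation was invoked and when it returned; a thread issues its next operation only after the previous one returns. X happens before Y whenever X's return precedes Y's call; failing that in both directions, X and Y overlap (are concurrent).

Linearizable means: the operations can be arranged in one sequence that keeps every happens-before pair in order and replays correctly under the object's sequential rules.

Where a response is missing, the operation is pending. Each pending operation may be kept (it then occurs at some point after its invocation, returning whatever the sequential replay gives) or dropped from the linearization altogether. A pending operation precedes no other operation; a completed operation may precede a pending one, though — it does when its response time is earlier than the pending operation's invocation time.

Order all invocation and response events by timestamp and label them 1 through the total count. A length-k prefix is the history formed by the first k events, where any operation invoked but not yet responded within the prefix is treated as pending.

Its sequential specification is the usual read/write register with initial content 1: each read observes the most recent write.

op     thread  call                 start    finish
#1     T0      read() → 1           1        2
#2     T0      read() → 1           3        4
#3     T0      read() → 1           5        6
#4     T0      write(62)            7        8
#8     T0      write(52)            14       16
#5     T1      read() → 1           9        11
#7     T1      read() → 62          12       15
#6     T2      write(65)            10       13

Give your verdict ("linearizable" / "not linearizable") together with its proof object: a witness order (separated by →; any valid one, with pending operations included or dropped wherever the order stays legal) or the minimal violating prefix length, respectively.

events 1..10 are fine; event 11 — the response of #5 at time 11 — makes the prefix non-linearizable
the sole real-time-consistent order of 5 completed operations fails the atomic register replay
include/drop combinations of the 1 pending operation (#6) were all tried; none helps
for example #1, #2, #3, #4, #5 (pending dropped) fails at step 5: #5 read() → 1 is not legal there

not linearizable — minimal violating prefix: 11 events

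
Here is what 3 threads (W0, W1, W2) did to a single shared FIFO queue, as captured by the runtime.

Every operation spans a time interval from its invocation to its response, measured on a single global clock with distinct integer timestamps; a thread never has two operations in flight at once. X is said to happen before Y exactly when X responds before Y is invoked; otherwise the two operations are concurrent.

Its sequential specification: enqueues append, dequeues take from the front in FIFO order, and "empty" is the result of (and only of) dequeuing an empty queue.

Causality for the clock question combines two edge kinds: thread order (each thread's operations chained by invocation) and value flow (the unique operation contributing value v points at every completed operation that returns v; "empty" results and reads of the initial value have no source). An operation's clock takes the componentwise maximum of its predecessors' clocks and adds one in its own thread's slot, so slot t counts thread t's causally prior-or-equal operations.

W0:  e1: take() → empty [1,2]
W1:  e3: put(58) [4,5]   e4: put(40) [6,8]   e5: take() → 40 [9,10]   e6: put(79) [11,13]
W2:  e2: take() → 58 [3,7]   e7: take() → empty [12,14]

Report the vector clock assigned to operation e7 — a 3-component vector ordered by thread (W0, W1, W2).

(0, 1, 2)

VC(e3, invoked at 4): no causal predecessors; +1 on W1 → (0, 1, 0)
VC(e1, invoked at 1): no causal predecessors; +1 on W0 → (1, 0, 0)
e2 (invocation 3): componentwise max over VC(e3)=(0, 1, 0), +1 at W2, giving (0, 1, 1)
e4 (invocation 6): componentwise max over VC(e3)=(0, 1, 0), +1 at W1, giving (0, 2, 0)
e7 (invocation 12): componentwise max over VC(e2)=(0, 1, 1), +1 at W2, giving (0, 1, 2)
e5 (invocation 9): componentwise max over VC(e4)=(0, 2, 0), +1 at W1, giving (0, 3, 0)
e6 (invocation 11): componentwise max over VC(e5)=(0, 3, 0), +1 at W1, giving (0, 4, 0)
target: VC(e7) = (0, 1, 2)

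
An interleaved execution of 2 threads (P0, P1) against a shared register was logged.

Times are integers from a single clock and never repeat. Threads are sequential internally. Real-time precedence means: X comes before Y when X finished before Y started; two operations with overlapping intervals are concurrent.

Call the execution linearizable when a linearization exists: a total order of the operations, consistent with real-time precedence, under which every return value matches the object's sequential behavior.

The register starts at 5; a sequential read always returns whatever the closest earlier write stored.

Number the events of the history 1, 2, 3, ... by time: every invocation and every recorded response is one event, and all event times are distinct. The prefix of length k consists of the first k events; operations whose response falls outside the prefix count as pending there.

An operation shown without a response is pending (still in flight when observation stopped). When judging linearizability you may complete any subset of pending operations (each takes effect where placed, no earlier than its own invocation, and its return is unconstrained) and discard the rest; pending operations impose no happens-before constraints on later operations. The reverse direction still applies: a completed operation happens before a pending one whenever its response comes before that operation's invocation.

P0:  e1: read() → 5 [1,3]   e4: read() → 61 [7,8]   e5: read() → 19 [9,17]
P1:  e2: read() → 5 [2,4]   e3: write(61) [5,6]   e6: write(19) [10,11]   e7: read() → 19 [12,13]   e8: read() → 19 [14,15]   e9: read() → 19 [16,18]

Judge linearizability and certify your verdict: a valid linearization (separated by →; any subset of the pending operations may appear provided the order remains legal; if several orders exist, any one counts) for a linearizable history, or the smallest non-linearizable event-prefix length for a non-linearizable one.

1. e1 read() → 5, leaving value 5
2. e2 read() → 5, leaving value 5
3. e3 write(61), leaving value 61
4. e4 read() → 61, leaving value 61
5. e6 write(19), leaving value 19
6. e5 read() → 19, leaving value 19
7. e7 read() → 19, leaving value 19
8. e8 read() → 19, leaving value 19
9. e9 read() → 19, leaving value 19

linearizable — witness: e1 → e2 → e3 → e4 → e6 → e5 → e7 → e8 → e9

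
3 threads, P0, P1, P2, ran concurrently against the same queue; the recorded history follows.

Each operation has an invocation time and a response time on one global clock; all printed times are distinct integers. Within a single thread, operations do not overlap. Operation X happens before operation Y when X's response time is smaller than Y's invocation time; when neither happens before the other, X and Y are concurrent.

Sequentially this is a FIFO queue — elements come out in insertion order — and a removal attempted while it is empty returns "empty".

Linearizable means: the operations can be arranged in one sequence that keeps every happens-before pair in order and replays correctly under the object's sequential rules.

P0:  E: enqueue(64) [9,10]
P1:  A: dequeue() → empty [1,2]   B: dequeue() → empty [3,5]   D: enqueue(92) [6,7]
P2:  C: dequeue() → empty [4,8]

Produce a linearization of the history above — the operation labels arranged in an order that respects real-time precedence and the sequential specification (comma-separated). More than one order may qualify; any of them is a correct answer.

A, B, C, D, E

step 1: A dequeue() → empty — queue <>
step 2: B dequeue() → empty — queue <>
step 3: C dequeue() → empty — queue <>
step 4: D enqueue(92) — queue <92>
step 5: E enqueue(64) — queue <92,64>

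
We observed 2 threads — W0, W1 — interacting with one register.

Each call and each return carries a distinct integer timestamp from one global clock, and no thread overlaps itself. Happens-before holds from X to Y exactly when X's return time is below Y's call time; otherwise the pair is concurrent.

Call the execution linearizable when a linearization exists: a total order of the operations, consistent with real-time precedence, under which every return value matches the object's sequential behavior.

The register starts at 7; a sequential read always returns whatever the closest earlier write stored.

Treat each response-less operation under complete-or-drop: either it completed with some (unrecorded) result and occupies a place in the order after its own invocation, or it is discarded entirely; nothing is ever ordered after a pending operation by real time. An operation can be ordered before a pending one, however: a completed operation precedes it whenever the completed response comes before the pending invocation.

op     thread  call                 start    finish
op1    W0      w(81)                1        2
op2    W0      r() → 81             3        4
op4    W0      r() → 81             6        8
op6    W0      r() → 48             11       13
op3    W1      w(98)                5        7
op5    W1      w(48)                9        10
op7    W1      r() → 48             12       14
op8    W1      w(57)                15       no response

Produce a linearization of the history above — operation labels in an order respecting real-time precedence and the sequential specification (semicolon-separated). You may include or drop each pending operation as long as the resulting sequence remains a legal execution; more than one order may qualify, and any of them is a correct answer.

after step 1 (op1 w(81)): value 81
after step 2 (op2 r() → 81): value 81
after step 3 (op4 r() → 81): value 81
after step 4 (op3 w(98)): value 98
after step 5 (op5 w(48)): value 48
after step 6 (op6 r() → 48): value 48
after step 7 (op7 r() → 48): value 48

op1; op2; op4; op3; op5; op6; op7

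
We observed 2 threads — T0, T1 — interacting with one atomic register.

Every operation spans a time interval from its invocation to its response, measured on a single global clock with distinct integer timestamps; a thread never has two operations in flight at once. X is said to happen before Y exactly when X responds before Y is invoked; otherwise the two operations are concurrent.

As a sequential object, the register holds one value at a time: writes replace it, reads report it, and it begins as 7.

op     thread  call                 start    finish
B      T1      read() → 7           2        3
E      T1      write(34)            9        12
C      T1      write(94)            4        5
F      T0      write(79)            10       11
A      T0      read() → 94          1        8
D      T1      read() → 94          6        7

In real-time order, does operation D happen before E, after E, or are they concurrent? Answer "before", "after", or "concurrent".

D spans [6,7], E spans [9,12]
resp(D)=7 < inv(E)=9

before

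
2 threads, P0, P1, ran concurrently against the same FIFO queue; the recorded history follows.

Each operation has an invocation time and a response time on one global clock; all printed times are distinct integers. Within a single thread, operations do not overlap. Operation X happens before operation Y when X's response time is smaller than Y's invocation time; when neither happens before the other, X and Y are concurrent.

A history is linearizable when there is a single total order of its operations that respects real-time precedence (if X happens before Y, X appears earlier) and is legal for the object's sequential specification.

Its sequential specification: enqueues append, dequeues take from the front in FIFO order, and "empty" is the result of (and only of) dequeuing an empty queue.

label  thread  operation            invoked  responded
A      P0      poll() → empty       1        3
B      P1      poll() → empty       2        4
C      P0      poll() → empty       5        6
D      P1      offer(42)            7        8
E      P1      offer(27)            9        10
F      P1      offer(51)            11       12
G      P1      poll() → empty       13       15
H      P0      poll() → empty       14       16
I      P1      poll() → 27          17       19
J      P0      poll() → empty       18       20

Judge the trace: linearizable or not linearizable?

not linearizable

events 1..14 are fine; event 15 — the response of G at time 15 — makes the prefix non-linearizable
the 7 completed operations admit 2 real-time orders; each fails the FIFO queue replay
completion choices over the 1 pending operation (H) were checked; none helps
one such order, A, B, C, D, E, F, G (pending dropped), breaks at step 7 where G poll() → empty is illegal
one such order, B, A, C, D, E, F, G (pending dropped), breaks at step 7 where G poll() → empty is illegal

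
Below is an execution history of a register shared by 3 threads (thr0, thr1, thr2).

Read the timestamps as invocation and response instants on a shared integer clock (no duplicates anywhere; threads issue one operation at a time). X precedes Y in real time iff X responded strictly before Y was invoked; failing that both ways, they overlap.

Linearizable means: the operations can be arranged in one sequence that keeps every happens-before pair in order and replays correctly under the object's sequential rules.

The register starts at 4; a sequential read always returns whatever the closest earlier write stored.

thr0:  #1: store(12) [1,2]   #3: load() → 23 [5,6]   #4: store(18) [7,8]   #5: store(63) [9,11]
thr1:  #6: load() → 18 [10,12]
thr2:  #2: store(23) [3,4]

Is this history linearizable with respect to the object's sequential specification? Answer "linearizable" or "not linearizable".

linearizable

witness order: #1, #2, #3, #4, #6, #5
after step 1 (#1 store(12)): value 12
after step 2 (#2 store(23)): value 23
after step 3 (#3 load() → 23): value 23
after step 4 (#4 store(18)): value 18
after step 5 (#6 load() → 18): value 18
after step 6 (#5 store(63)): value 63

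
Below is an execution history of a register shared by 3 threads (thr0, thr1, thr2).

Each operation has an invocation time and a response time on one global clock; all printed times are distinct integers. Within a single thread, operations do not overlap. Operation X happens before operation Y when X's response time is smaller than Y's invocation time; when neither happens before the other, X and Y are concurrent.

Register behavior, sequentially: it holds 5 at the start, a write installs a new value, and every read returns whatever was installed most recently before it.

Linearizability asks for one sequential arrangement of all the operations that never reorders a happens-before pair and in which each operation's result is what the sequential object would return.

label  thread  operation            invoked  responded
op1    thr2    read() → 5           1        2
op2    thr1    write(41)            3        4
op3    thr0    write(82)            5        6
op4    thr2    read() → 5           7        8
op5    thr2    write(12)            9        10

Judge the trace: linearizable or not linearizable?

not linearizable

events 1..7 are fine; event 8 — the response of op4 at time 8 — makes the prefix non-linearizable
exactly one order of the 4 completed ops respects real time; the register replay fails
take op1, op2, op3, op4: step 4 already fails, because op4 read() → 5 cannot occur there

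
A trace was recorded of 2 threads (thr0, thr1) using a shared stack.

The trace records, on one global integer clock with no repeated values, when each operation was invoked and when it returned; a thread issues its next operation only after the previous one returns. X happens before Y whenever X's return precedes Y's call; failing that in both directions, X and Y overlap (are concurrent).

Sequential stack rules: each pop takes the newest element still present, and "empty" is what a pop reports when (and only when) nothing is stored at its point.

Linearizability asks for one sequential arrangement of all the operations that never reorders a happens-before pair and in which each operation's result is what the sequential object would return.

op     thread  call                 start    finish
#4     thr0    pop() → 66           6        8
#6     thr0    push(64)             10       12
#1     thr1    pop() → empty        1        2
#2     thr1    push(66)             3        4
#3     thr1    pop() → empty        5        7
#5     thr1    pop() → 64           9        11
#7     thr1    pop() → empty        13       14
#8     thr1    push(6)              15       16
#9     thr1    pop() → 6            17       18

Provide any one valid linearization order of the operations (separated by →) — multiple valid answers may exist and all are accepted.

#1 → #2 → #4 → #3 → #6 → #5 → #7 → #8 → #9

after step 1 (#1 pop() → empty): stack <>
after step 2 (#2 push(66)): stack <66>
after step 3 (#4 pop() → 66): stack <>
after step 4 (#3 pop() → empty): stack <>
after step 5 (#6 push(64)): stack <64>
after step 6 (#5 pop() → 64): stack <>
after step 7 (#7 pop() → empty): stack <>
after step 8 (#8 push(6)): stack <6>
after step 9 (#9 pop() → 6): stack <>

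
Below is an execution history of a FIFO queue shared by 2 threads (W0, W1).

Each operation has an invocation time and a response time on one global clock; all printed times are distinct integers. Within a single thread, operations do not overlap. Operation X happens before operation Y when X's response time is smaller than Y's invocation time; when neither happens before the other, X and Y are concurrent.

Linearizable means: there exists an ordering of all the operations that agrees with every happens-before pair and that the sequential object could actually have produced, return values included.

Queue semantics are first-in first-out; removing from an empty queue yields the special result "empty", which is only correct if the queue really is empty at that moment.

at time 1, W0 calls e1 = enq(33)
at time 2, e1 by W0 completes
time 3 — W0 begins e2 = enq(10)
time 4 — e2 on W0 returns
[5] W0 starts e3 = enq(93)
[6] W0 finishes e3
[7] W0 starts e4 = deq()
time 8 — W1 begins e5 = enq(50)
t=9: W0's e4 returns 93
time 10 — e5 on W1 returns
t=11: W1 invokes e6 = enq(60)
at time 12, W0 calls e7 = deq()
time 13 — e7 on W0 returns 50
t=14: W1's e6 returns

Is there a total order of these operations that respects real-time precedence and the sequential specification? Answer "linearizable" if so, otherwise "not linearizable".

events 1..8 are fine; event 9 — the response of e4 at time 9 — makes the prefix non-linearizable
the sole real-time-consistent order of 4 completed operations fails the FIFO queue replay
include/drop combinations of the 1 pending operation (e5) were all tried; none helps
one such order, e1, e2, e3, e4 (pending dropped), breaks at step 4 where e4 deq() → 93 is illegal

not linearizable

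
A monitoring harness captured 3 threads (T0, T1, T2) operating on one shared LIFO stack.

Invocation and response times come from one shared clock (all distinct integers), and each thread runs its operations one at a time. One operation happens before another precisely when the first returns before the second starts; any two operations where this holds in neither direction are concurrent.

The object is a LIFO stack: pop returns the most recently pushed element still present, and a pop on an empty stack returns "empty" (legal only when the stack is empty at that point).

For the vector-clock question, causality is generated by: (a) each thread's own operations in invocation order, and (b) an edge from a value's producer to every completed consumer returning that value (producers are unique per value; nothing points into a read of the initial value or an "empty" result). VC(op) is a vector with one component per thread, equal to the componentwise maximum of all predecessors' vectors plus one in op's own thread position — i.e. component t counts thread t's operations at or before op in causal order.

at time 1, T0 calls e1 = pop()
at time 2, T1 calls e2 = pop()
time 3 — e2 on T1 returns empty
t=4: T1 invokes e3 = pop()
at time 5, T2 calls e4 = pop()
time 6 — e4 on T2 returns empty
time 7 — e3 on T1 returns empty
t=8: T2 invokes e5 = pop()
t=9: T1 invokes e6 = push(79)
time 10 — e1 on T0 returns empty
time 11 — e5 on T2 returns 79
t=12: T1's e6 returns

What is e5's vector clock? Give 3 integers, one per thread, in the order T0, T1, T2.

invoked at 5, e4 has no predecessors; its own T2 bump gives (0, 0, 1)
invoked at 2, e2 has no predecessors; its own T1 bump gives (0, 1, 0)
invoked at 1, e1 has no predecessors; its own T0 bump gives (1, 0, 0)
merge at e3 (invoked 4): VC(e2)=(0, 1, 0), own-thread bump on T1 → (0, 2, 0)
merge at e6 (invoked 9): VC(e3)=(0, 2, 0), own-thread bump on T1 → (0, 3, 0)
merge at e5 (invoked 8): VC(e4)=(0, 0, 1), VC(e6)=(0, 3, 0), own-thread bump on T2 → (0, 3, 2)
target: VC(e5) = (0, 3, 2)

(0, 3, 2)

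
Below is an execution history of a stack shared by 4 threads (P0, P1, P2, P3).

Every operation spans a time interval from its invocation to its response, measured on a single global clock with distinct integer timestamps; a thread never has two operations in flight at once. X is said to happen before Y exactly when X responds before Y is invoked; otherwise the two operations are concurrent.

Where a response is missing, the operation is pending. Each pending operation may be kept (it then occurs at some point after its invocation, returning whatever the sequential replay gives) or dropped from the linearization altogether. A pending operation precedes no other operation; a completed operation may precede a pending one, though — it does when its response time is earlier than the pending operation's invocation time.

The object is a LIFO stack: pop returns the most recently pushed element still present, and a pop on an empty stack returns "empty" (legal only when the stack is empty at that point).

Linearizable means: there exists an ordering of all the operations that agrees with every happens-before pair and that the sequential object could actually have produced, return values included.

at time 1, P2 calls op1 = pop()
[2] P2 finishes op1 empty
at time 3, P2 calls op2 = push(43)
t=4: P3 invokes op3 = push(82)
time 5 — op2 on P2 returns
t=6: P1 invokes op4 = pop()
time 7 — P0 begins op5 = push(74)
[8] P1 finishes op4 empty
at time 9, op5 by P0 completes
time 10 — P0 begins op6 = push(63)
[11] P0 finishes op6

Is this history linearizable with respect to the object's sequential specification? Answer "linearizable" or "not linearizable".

prefix check: 1..7 passes, 1..8 fails once op4's time-8 response joins
exhaustive check: the 3 completed stack ops admit one real-time order; illegal
every completion of the 2 pending operations (op3, op5) was checked; none linearizes
sample order op1, op2, op4 (pending dropped) stalls at step 3 — op4 pop() → empty has no legal effect

not linearizable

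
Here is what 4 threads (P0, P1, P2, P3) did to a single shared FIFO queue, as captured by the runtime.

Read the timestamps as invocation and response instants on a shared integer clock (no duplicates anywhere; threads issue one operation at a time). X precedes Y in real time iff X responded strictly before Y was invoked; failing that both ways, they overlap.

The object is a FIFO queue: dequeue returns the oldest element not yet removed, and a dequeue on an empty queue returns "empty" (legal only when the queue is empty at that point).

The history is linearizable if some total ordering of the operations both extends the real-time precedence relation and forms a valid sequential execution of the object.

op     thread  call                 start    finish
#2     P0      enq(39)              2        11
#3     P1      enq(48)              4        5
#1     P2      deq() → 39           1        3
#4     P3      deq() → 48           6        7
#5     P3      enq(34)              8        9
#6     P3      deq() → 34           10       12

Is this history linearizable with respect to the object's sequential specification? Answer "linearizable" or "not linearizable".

linearizable

one valid linearization: #2, #1, #3, #4, #5, #6
1. #2 enq(39), leaving queue <39>
2. #1 deq() → 39, leaving queue <>
3. #3 enq(48), leaving queue <48>
4. #4 deq() → 48, leaving queue <>
5. #5 enq(34), leaving queue <34>
6. #6 deq() → 34, leaving queue <>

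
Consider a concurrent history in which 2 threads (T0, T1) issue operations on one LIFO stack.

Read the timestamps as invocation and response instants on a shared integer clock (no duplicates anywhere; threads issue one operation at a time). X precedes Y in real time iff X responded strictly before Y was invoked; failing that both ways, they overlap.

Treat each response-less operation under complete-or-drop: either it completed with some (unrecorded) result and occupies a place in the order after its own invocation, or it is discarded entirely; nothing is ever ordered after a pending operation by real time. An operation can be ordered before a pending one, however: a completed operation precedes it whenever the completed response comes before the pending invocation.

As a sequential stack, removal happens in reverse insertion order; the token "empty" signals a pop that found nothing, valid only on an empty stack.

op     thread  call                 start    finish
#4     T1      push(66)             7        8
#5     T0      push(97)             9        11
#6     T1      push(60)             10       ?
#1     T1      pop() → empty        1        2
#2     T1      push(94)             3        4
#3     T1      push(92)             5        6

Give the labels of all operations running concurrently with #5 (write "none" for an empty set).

#6

overlap test against #5 [9,11]: concurrent iff the interval meets 9..11
#1 [1,2]: before
#2 [3,4]: before
#3 [5,6]: before
#4 [7,8]: before
#6 [10,…): concurrent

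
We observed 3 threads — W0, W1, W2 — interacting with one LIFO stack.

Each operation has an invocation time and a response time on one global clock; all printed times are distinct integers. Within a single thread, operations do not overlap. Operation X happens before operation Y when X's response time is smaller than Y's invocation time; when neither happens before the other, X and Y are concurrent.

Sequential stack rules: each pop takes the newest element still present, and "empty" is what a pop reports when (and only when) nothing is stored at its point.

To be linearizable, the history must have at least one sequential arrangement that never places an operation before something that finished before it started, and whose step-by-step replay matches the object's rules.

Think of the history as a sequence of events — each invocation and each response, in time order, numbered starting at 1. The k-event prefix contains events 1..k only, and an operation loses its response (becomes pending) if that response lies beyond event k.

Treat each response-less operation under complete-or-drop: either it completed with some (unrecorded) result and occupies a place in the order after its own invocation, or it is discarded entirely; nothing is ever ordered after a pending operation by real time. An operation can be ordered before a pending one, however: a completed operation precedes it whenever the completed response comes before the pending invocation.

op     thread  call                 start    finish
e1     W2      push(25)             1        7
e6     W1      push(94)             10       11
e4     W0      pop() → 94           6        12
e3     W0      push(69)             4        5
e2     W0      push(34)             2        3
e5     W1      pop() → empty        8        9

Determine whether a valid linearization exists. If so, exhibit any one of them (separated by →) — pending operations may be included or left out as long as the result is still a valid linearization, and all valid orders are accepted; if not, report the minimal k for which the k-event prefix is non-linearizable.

not linearizable — minimal violating prefix: 9 events

cut after 8 events: linearizable; cut after 9 events (e5 responds, time 9): not linearizable
real-time-consistent orders of the 4 completed operations: 3 — all fail the LIFO stack replay
every completion of the 1 pending operation (e4) was checked; none linearizes
one such order, e1, e2, e3, e5 (pending dropped), breaks at step 4 where e5 pop() → empty is illegal
one such order, e2, e1, e3, e5 (pending dropped), breaks at step 4 where e5 pop() → empty is illegal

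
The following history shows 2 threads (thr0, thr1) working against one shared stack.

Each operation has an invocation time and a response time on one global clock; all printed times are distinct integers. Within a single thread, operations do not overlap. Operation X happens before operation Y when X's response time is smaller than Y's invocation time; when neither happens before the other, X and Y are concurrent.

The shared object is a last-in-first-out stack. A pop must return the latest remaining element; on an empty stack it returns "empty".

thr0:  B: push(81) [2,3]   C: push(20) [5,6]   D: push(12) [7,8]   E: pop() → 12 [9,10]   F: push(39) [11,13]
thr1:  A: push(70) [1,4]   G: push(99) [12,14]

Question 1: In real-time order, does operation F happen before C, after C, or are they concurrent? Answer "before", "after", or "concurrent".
after

F spans [11,13], C spans [5,6]
resp(C)=6 < inv(F)=11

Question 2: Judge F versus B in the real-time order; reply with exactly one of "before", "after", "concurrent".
after

F spans [11,13], B spans [2,3]
resp(B)=3 < inv(F)=11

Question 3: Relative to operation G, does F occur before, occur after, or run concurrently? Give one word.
concurrent

F spans [11,13], G spans [12,14]
the intervals overlap in both directions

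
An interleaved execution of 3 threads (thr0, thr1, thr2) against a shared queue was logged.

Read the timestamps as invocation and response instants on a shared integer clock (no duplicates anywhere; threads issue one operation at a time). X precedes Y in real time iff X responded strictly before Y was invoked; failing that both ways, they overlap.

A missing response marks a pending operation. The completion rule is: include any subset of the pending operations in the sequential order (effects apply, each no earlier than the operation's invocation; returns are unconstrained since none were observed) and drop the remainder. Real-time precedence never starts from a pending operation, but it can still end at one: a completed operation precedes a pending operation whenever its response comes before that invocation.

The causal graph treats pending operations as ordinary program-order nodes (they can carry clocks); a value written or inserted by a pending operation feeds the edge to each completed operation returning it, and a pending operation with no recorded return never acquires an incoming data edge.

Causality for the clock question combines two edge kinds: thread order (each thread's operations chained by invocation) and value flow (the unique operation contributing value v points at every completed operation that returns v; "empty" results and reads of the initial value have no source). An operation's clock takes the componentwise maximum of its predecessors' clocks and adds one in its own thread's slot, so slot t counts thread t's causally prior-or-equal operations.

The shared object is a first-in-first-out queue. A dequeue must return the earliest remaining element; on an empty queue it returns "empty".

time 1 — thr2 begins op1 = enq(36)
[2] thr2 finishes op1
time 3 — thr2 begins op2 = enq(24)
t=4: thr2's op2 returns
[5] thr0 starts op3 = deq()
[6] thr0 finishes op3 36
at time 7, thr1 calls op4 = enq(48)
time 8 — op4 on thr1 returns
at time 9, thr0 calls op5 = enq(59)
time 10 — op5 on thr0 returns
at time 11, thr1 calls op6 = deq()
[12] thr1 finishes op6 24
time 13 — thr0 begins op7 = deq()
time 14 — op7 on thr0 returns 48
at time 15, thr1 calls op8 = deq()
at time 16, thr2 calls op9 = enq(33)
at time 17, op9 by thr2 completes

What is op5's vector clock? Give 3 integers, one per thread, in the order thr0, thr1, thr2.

(2, 0, 1)

root op op1, invoked 1: fresh clock plus thr2's own tick → (0, 0, 1)
root op op4, invoked 7: fresh clock plus thr1's own tick → (0, 1, 0)
invoked at 3, op2 merges VC(op1)=(0, 0, 1) and bumps thr2's slot → (0, 0, 2)
invoked at 5, op3 merges VC(op1)=(0, 0, 1) and bumps thr0's slot → (1, 0, 1)
invoked at 16, op9 merges VC(op2)=(0, 0, 2) and bumps thr2's slot → (0, 0, 3)
invoked at 9, op5 merges VC(op3)=(1, 0, 1) and bumps thr0's slot → (2, 0, 1)
invoked at 11, op6 merges VC(op2)=(0, 0, 2), VC(op4)=(0, 1, 0) and bumps thr1's slot → (0, 2, 2)
invoked at 15, op8 merges VC(op6)=(0, 2, 2) and bumps thr1's slot → (0, 3, 2)
invoked at 13, op7 merges VC(op4)=(0, 1, 0), VC(op5)=(2, 0, 1) and bumps thr0's slot → (3, 1, 1)
target: VC(op5) = (2, 0, 1)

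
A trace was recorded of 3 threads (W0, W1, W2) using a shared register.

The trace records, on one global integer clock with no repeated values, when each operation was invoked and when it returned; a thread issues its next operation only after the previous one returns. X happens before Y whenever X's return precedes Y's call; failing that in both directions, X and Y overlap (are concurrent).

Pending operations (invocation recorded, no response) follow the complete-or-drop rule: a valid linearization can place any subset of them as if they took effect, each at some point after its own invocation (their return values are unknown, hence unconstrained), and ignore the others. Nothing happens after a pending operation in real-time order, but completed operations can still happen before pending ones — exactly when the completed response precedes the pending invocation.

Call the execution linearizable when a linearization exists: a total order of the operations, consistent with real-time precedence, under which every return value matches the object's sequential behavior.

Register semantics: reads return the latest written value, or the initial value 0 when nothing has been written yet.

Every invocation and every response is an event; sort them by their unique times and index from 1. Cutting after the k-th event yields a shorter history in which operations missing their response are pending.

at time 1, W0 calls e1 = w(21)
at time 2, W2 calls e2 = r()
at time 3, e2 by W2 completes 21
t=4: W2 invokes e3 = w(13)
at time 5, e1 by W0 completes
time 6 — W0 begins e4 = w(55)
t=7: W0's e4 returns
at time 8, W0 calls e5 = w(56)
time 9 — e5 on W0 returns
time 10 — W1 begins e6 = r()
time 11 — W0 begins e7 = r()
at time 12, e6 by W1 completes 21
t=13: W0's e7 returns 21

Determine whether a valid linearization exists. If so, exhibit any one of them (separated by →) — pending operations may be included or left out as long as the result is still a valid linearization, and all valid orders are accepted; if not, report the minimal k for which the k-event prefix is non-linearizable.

not linearizable — minimal violating prefix: 12 events

prefix check: 1..11 passes, 1..12 fails once e6's time-12 response joins
2 orders of the 5 completed register ops respect real time; none is legal
include/drop combinations of the 2 pending operations (e3, e7) were all tried; none helps
sample order e1, e2, e4, e5, e6 (pending dropped) stalls at step 5 — e6 r() → 21 has no legal effect
sample order e2, e1, e4, e5, e6 (pending dropped) stalls at step 1 — e2 r() → 21 has no legal effect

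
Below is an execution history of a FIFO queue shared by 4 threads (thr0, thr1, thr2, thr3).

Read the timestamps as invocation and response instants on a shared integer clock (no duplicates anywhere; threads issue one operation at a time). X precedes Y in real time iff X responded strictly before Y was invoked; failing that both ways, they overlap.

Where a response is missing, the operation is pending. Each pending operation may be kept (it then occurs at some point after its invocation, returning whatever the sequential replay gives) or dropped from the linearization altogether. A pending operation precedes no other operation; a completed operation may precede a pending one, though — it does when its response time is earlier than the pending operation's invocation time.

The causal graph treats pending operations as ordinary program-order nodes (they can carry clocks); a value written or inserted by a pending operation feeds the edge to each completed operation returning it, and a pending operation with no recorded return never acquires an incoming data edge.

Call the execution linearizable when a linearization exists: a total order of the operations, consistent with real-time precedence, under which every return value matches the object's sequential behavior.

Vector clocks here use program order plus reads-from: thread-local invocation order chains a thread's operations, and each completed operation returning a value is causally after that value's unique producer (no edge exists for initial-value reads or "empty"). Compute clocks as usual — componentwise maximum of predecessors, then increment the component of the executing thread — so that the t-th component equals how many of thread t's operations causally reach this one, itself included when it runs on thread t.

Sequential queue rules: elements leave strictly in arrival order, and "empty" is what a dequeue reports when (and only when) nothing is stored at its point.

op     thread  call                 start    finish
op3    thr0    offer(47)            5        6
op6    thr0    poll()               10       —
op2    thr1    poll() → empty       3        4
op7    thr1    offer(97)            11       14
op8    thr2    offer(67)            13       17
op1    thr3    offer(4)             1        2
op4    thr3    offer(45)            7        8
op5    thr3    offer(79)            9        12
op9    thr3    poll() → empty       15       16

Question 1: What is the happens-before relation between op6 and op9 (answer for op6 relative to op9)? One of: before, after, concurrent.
op6 spans [10,…), op9 spans [15,16]
the intervals overlap in both directions

concurrent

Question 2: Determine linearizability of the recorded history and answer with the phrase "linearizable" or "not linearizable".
prefix check: 1..3 passes, 1..4 fails once op2's time-4 response joins
the completed operations (2 total) allow one real-time order; the FIFO queue replay rejects it
e.g. op1, op2: illegal at step 2, since op2 poll() → empty cannot apply there

not linearizable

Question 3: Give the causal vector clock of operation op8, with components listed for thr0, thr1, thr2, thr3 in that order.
op1, invoked 1, has no incoming edges; only thr3's bump applies → (0, 0, 0, 1)
op8, invoked 13, has no incoming edges; only thr2's bump applies → (0, 0, 1, 0)
op2, invoked 3, has no incoming edges; only thr1's bump applies → (0, 1, 0, 0)
op3, invoked 5, has no incoming edges; only thr0's bump applies → (1, 0, 0, 0)
from VC(op1)=(0, 0, 0, 1), op4 (invoked 7) maxes components and bumps thr3 → (0, 0, 0, 2)
from VC(op2)=(0, 1, 0, 0), op7 (invoked 11) maxes components and bumps thr1 → (0, 2, 0, 0)
from VC(op3)=(1, 0, 0, 0), op6 (invoked 10) maxes components and bumps thr0 → (2, 0, 0, 0)
from VC(op4)=(0, 0, 0, 2), op5 (invoked 9) maxes components and bumps thr3 → (0, 0, 0, 3)
from VC(op5)=(0, 0, 0, 3), op9 (invoked 15) maxes components and bumps thr3 → (0, 0, 0, 4)
target: VC(op8) = (0, 0, 1, 0)

(0, 0, 1, 0)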